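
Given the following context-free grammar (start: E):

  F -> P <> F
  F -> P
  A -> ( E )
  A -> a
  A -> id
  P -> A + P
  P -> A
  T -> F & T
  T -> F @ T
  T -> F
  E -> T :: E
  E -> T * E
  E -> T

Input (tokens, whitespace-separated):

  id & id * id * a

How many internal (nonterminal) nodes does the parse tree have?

[E [T [F [P [A id]]] & [T [F [P [A id]]]]] * [E [T [F [P [A id]]]] * [E [T [F [P [A a]]]]]]]

19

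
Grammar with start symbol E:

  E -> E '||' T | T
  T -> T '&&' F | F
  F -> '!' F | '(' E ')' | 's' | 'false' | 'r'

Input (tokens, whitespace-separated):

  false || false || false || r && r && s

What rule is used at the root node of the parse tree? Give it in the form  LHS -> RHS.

E -> E '||' T

[E [E [E [E [T [F false]]] || [T [F false]]] || [T [F false]]] || [T [T [T [F r]] && [F r]] && [F s]]]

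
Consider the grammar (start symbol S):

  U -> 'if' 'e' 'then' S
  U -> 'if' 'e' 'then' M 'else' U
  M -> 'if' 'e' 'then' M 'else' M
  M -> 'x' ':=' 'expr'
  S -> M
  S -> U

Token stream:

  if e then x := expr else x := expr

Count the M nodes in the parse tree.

3

[S [M if e then [M x := expr] else [M x := expr]]]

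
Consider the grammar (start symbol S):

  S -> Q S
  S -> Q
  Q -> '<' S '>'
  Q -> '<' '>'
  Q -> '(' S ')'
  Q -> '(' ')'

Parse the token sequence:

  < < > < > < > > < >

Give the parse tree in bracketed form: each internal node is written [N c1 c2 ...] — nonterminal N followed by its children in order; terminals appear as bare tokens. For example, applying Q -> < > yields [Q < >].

[S [Q < [S [Q < >] [S [Q < >] [S [Q < >]]]] >] [S [Q < >]]]

S
Q S
< S > S
< Q S > S
< < > S > S
< < > Q S > S
< < > < > S > S
< < > < > Q > S
< < > < > < > > S
< < > < > < > > Q
< < > < > < > > < >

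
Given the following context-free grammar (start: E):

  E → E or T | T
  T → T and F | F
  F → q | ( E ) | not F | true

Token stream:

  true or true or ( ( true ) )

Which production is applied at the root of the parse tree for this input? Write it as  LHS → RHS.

E → E or T

[E [E [E [T [F true]]] or [T [F true]]] or [T [F ( [E [T [F ( [E [T [F true]]] )]]] )]]]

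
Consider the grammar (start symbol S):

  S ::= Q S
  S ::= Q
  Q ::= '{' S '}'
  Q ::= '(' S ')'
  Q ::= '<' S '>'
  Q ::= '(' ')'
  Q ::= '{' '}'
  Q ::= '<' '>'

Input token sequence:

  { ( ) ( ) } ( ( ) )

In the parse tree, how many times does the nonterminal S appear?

5

[S [Q { [S [Q ( )] [S [Q ( )]]] }] [S [Q ( [S [Q ( )]] )]]]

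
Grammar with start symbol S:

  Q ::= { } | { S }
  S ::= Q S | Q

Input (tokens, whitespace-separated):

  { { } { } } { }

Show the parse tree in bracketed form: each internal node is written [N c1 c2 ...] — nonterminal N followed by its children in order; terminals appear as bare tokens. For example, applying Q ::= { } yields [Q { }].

S
Q S
{ S } S
{ Q S } S
{ { } S } S
{ { } Q } S
{ { } { } } S
{ { } { } } Q
{ { } { } } { }

[S [Q { [S [Q { }] [S [Q { }]]] }] [S [Q { }]]]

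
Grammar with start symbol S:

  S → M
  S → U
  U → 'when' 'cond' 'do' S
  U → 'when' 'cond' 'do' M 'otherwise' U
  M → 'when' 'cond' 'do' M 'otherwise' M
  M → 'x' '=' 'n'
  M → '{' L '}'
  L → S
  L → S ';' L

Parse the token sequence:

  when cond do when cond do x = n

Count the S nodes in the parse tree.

3

[S [U when cond do [S [U when cond do [S [M x = n]]]]]]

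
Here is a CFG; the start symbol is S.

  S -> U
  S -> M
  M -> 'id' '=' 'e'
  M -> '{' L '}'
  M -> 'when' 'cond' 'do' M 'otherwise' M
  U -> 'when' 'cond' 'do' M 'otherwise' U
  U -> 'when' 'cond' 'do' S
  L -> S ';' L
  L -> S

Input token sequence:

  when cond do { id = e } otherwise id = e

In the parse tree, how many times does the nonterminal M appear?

4

[S [M when cond do [M { [L [S [M id = e]]] }] otherwise [M id = e]]]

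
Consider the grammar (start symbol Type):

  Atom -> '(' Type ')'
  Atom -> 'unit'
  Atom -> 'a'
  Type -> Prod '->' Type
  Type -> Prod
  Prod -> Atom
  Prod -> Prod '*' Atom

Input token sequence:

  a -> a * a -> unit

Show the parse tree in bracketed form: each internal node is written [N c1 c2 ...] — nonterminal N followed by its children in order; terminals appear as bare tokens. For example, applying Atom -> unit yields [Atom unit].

Type
Prod -> Type
Atom -> Type
a -> Type
a -> Prod -> Type
a -> Prod * Atom -> Type
a -> Atom * Atom -> Type
a -> a * Atom -> Type
a -> a * a -> Type
a -> a * a -> Prod
a -> a * a -> Atom
a -> a * a -> unit

[Type [Prod [Atom a]] -> [Type [Prod [Prod [Atom a]] * [Atom a]] -> [Type [Prod [Atom unit]]]]]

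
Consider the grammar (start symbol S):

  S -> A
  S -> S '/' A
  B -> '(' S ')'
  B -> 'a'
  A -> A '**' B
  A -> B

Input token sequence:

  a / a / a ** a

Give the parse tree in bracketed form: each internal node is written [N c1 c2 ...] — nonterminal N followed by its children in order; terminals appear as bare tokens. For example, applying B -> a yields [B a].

[S [S [S [A [B a]]] / [A [B a]]] / [A [A [B a]] ** [B a]]]

S
S / A
S / A / A
A / A / A
B / A / A
a / A / A
a / B / A
a / a / A
a / a / A ** B
a / a / B ** B
a / a / a ** B
a / a / a ** a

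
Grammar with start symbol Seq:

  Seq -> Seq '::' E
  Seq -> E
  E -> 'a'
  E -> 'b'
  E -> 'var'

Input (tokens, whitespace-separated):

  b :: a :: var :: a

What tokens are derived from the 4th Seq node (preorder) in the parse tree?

b

[Seq [Seq [Seq [Seq [E b]] :: [E a]] :: [E var]] :: [E a]]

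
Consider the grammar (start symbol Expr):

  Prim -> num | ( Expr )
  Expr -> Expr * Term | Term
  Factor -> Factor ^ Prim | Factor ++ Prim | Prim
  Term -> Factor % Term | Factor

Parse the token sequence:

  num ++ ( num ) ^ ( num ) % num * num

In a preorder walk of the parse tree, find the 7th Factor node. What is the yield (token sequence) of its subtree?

[Expr [Expr [Term [Factor [Factor [Factor [Prim num]] ++ [Prim ( [Expr [Term [Factor [Prim num]]]] )]] ^ [Prim ( [Expr [Term [Factor [Prim num]]]] )]] % [Term [Factor [Prim num]]]]] * [Term [Factor [Prim num]]]]

num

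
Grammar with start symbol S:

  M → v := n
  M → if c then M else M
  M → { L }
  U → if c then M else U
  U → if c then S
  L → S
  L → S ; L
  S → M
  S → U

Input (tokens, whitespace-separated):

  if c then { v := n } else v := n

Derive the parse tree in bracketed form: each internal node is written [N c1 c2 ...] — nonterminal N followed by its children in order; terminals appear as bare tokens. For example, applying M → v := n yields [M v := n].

S
M
if c then M else M
if c then { L } else M
if c then { S } else M
if c then { M } else M
if c then { v := n } else M
if c then { v := n } else v := n

[S [M if c then [M { [L [S [M v := n]]] }] else [M v := n]]]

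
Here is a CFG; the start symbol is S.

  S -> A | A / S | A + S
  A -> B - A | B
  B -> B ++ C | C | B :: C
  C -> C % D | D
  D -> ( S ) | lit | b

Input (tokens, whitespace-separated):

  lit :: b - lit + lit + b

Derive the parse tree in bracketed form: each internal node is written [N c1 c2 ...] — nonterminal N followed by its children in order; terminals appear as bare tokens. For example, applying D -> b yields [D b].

[S [A [B [B [C [D lit]]] :: [C [D b]]] - [A [B [C [D lit]]]]] + [S [A [B [C [D lit]]]] + [S [A [B [C [D b]]]]]]]

S
A + S
B - A + S
B :: C - A + S
C :: C - A + S
D :: C - A + S
lit :: C - A + S
lit :: D - A + S
lit :: b - A + S
lit :: b - B + S
lit :: b - C + S
lit :: b - D + S
lit :: b - lit + S
lit :: b - lit + A + S
lit :: b - lit + B + S
lit :: b - lit + C + S
lit :: b - lit + D + S
lit :: b - lit + lit + S
lit :: b - lit + lit + A
lit :: b - lit + lit + B
lit :: b - lit + lit + C
lit :: b - lit + lit + D
lit :: b - lit + lit + b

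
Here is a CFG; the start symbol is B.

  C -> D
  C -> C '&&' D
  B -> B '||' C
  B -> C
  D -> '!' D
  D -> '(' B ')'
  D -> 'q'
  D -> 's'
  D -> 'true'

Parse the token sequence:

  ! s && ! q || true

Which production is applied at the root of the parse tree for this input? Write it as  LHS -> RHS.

[B [B [C [C [D ! [D s]]] && [D ! [D q]]]] || [C [D true]]]

B -> B '||' C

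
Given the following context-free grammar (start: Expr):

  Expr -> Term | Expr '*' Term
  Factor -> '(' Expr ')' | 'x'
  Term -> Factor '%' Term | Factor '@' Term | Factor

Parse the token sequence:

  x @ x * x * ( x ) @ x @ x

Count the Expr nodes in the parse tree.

[Expr [Expr [Expr [Term [Factor x] @ [Term [Factor x]]]] * [Term [Factor x]]] * [Term [Factor ( [Expr [Term [Factor x]]] )] @ [Term [Factor x] @ [Term [Factor x]]]]]

4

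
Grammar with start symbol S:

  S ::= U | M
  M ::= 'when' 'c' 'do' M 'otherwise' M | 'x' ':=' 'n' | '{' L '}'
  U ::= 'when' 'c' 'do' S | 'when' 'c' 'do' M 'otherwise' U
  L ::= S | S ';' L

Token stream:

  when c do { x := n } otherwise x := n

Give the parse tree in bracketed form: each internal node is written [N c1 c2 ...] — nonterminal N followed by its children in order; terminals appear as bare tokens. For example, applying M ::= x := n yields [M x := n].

S
M
when c do M otherwise M
when c do { L } otherwise M
when c do { S } otherwise M
when c do { M } otherwise M
when c do { x := n } otherwise M
when c do { x := n } otherwise x := n

[S [M when c do [M { [L [S [M x := n]]] }] otherwise [M x := n]]]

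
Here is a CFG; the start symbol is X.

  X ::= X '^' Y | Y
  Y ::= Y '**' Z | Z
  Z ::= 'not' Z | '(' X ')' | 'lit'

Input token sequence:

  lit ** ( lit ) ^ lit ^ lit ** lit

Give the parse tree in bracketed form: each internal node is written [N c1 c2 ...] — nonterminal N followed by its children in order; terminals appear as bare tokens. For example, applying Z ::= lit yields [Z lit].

X
X ^ Y
X ^ Y ^ Y
Y ^ Y ^ Y
Y ** Z ^ Y ^ Y
Z ** Z ^ Y ^ Y
lit ** Z ^ Y ^ Y
lit ** ( X ) ^ Y ^ Y
lit ** ( Y ) ^ Y ^ Y
lit ** ( Z ) ^ Y ^ Y
lit ** ( lit ) ^ Y ^ Y
lit ** ( lit ) ^ Z ^ Y
lit ** ( lit ) ^ lit ^ Y
lit ** ( lit ) ^ lit ^ Y ** Z
lit ** ( lit ) ^ lit ^ Z ** Z
lit ** ( lit ) ^ lit ^ lit ** Z
lit ** ( lit ) ^ lit ^ lit ** lit

[X [X [X [Y [Y [Z lit]] ** [Z ( [X [Y [Z lit]]] )]]] ^ [Y [Z lit]]] ^ [Y [Y [Z lit]] ** [Z lit]]]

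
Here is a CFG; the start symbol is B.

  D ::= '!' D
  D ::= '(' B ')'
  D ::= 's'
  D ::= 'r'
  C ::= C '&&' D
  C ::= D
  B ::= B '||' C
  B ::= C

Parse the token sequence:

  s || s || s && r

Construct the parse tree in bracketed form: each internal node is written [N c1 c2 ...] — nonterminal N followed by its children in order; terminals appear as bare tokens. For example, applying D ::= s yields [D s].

[B [B [B [C [D s]]] || [C [D s]]] || [C [C [D s]] && [D r]]]

B
B || C
B || C || C
C || C || C
D || C || C
s || C || C
s || D || C
s || s || C
s || s || C && D
s || s || D && D
s || s || s && D
s || s || s && r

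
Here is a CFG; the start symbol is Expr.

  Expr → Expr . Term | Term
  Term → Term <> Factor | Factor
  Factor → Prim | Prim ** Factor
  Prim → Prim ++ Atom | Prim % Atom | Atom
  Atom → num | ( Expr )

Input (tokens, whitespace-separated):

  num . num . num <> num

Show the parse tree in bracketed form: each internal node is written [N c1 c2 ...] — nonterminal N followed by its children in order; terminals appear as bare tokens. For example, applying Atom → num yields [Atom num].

Expr
Expr . Term
Expr . Term . Term
Term . Term . Term
Factor . Term . Term
Prim . Term . Term
Atom . Term . Term
num . Term . Term
num . Factor . Term
num . Prim . Term
num . Atom . Term
num . num . Term
num . num . Term <> Factor
num . num . Factor <> Factor
num . num . Prim <> Factor
num . num . Atom <> Factor
num . num . num <> Factor
num . num . num <> Prim
num . num . num <> Atom
num . num . num <> num

[Expr [Expr [Expr [Term [Factor [Prim [Atom num]]]]] . [Term [Factor [Prim [Atom num]]]]] . [Term [Term [Factor [Prim [Atom num]]]] <> [Factor [Prim [Atom num]]]]]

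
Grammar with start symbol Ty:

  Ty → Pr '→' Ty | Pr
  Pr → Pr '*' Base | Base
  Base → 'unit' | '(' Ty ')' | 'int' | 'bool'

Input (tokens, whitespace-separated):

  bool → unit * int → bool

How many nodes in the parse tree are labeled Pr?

4

[Ty [Pr [Base bool]] → [Ty [Pr [Pr [Base unit]] * [Base int]] → [Ty [Pr [Base bool]]]]]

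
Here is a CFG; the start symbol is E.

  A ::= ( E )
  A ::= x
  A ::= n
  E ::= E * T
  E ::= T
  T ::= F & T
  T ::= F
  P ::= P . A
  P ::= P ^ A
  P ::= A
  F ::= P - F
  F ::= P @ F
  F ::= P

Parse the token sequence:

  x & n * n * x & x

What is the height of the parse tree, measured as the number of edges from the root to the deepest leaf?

[E [E [E [T [F [P [A x]]] & [T [F [P [A n]]]]]] * [T [F [P [A n]]]]] * [T [F [P [A x]]] & [T [F [P [A x]]]]]]

8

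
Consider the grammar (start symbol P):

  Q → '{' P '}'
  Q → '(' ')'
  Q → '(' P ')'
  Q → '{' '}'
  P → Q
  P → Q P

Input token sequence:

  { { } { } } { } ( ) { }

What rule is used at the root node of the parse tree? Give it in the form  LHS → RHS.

[P [Q { [P [Q { }] [P [Q { }]]] }] [P [Q { }] [P [Q ( )] [P [Q { }]]]]]

P → Q P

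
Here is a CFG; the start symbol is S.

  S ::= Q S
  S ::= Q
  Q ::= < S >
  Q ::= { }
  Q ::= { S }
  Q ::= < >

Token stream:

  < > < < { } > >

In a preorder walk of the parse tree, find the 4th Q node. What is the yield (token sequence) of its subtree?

{ }

[S [Q < >] [S [Q < [S [Q < [S [Q { }]] >]] >]]]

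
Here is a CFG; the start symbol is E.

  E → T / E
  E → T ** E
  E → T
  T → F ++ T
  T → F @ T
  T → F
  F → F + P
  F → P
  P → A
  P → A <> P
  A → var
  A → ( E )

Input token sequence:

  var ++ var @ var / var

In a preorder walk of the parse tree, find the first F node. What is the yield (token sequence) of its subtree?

var

[E [T [F [P [A var]]] ++ [T [F [P [A var]]] @ [T [F [P [A var]]]]]] / [E [T [F [P [A var]]]]]]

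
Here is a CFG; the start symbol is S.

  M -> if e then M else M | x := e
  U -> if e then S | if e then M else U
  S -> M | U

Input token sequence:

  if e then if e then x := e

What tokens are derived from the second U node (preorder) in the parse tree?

if e then x := e

[S [U if e then [S [U if e then [S [M x := e]]]]]]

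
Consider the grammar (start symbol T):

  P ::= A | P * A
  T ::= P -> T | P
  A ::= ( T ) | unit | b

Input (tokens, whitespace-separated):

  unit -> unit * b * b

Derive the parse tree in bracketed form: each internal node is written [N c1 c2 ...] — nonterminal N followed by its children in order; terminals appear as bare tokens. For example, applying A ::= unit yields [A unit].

[T [P [A unit]] -> [T [P [P [P [A unit]] * [A b]] * [A b]]]]

T
P -> T
A -> T
unit -> T
unit -> P
unit -> P * A
unit -> P * A * A
unit -> A * A * A
unit -> unit * A * A
unit -> unit * b * A
unit -> unit * b * b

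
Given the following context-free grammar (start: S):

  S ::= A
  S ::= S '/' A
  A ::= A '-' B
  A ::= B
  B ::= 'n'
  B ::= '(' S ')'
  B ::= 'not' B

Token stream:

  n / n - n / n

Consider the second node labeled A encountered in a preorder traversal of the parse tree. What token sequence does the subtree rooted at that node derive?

n - n

[S [S [S [A [B n]]] / [A [A [B n]] - [B n]]] / [A [B n]]]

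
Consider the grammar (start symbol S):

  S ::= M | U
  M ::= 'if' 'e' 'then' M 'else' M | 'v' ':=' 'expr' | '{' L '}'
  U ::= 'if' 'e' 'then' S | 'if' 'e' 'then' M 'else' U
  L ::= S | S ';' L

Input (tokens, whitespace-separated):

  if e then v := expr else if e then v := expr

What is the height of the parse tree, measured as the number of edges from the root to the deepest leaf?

[S [U if e then [M v := expr] else [U if e then [S [M v := expr]]]]]

5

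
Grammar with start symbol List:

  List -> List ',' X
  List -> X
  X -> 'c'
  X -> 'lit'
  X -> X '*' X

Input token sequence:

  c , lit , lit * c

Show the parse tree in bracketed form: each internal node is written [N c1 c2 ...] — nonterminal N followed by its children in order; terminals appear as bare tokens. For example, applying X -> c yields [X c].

[List [List [List [X c]] , [X lit]] , [X [X lit] * [X c]]]

List
List , X
List , X , X
X , X , X
c , X , X
c , lit , X
c , lit , X * X
c , lit , lit * X
c , lit , lit * c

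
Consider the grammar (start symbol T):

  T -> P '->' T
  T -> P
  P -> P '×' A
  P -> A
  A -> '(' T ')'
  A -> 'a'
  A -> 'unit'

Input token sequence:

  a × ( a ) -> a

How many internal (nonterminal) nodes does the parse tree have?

[T [P [P [A a]] × [A ( [T [P [A a]]] )]] -> [T [P [A a]]]]

11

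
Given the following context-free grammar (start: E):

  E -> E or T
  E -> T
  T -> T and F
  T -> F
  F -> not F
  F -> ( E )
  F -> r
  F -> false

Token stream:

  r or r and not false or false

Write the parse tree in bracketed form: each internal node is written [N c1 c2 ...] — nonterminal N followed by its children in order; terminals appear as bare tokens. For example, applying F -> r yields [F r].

E
E or T
E or T or T
T or T or T
F or T or T
r or T or T
r or T and F or T
r or F and F or T
r or r and F or T
r or r and not F or T
r or r and not false or T
r or r and not false or F
r or r and not false or false

[E [E [E [T [F r]]] or [T [T [F r]] and [F not [F false]]]] or [T [F false]]]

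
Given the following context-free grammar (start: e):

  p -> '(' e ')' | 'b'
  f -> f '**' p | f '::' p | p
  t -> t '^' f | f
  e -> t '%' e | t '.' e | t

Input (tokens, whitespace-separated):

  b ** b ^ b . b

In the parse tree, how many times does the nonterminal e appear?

[e [t [t [f [f [p b]] ** [p b]]] ^ [f [p b]]] . [e [t [f [p b]]]]]

2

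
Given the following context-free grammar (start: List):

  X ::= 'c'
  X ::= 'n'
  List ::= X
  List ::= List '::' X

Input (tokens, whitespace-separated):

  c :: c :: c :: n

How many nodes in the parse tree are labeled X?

4

[List [List [List [List [X c]] :: [X c]] :: [X c]] :: [X n]]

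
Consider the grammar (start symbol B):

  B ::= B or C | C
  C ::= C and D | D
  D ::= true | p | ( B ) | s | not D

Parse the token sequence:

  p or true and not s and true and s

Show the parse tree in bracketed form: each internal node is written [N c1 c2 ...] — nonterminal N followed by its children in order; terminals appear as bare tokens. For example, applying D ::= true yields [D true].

[B [B [C [D p]]] or [C [C [C [C [D true]] and [D not [D s]]] and [D true]] and [D s]]]

B
B or C
C or C
D or C
p or C
p or C and D
p or C and D and D
p or C and D and D and D
p or D and D and D and D
p or true and D and D and D
p or true and not D and D and D
p or true and not s and D and D
p or true and not s and true and D
p or true and not s and true and s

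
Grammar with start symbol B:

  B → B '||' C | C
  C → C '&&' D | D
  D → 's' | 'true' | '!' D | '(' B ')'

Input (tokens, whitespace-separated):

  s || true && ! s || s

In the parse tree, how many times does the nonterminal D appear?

[B [B [B [C [D s]]] || [C [C [D true]] && [D ! [D s]]]] || [C [D s]]]

5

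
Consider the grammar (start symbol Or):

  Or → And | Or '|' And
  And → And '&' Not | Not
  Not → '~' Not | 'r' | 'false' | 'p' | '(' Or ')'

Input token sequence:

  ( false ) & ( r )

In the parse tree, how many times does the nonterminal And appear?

[Or [And [And [Not ( [Or [And [Not false]]] )]] & [Not ( [Or [And [Not r]]] )]]]

4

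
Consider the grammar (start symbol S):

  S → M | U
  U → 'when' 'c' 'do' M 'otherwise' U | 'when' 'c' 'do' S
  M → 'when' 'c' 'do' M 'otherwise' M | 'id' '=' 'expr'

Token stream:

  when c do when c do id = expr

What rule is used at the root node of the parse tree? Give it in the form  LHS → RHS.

S → U

[S [U when c do [S [U when c do [S [M id = expr]]]]]]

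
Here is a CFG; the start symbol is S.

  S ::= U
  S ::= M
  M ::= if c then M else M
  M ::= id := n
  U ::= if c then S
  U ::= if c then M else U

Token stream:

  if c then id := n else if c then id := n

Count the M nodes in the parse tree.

2

[S [U if c then [M id := n] else [U if c then [S [M id := n]]]]]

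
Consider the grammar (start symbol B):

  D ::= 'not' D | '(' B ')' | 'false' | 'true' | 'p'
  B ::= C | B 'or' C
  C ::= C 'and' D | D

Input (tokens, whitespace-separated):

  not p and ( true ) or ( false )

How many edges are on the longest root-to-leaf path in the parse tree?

7

[B [B [C [C [D not [D p]]] and [D ( [B [C [D true]]] )]]] or [C [D ( [B [C [D false]]] )]]]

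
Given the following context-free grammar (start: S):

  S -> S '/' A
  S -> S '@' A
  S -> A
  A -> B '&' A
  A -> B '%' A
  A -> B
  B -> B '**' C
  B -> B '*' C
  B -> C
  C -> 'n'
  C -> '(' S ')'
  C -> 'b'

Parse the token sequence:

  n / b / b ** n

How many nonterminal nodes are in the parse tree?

[S [S [S [A [B [C n]]]] / [A [B [C b]]]] / [A [B [B [C b]] ** [C n]]]]

14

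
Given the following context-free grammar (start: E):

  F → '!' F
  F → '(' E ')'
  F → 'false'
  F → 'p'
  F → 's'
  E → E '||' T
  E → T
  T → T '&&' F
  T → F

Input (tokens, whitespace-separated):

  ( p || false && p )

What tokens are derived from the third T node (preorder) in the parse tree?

false && p

[E [T [F ( [E [E [T [F p]]] || [T [T [F false]] && [F p]]] )]]]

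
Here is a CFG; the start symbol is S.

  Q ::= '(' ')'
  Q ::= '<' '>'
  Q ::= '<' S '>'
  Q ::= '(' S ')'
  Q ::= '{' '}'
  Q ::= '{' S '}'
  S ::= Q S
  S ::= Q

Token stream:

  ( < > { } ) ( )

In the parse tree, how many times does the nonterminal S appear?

[S [Q ( [S [Q < >] [S [Q { }]]] )] [S [Q ( )]]]

4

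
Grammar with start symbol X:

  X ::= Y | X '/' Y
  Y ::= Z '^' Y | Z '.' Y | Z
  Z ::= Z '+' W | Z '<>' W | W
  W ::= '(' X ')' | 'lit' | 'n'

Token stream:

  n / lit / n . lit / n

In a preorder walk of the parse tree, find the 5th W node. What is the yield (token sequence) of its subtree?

n

[X [X [X [X [Y [Z [W n]]]] / [Y [Z [W lit]]]] / [Y [Z [W n]] . [Y [Z [W lit]]]]] / [Y [Z [W n]]]]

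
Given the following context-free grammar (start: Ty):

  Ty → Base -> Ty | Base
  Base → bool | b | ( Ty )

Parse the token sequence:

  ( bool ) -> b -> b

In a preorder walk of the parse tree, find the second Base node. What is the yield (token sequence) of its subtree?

bool

[Ty [Base ( [Ty [Base bool]] )] -> [Ty [Base b] -> [Ty [Base b]]]]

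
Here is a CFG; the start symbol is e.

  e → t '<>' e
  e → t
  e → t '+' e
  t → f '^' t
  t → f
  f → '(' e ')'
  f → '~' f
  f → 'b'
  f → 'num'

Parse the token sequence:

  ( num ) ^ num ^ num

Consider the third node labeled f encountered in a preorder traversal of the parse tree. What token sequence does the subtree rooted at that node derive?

num

[e [t [f ( [e [t [f num]]] )] ^ [t [f num] ^ [t [f num]]]]]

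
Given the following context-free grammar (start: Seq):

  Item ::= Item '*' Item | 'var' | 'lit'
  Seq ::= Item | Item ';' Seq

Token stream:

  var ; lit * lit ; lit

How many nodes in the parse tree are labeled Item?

[Seq [Item var] ; [Seq [Item [Item lit] * [Item lit]] ; [Seq [Item lit]]]]

5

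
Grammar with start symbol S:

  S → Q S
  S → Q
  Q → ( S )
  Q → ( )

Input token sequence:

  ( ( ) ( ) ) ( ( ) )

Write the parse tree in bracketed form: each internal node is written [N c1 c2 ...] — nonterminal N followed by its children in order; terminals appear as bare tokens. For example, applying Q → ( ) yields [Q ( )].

S
Q S
( S ) S
( Q S ) S
( ( ) S ) S
( ( ) Q ) S
( ( ) ( ) ) S
( ( ) ( ) ) Q
( ( ) ( ) ) ( S )
( ( ) ( ) ) ( Q )
( ( ) ( ) ) ( ( ) )

[S [Q ( [S [Q ( )] [S [Q ( )]]] )] [S [Q ( [S [Q ( )]] )]]]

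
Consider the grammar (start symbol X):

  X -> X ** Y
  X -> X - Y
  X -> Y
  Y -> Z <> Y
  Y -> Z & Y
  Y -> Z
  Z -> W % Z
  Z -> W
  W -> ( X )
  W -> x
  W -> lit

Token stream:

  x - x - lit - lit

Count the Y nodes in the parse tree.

[X [X [X [X [Y [Z [W x]]]] - [Y [Z [W x]]]] - [Y [Z [W lit]]]] - [Y [Z [W lit]]]]

4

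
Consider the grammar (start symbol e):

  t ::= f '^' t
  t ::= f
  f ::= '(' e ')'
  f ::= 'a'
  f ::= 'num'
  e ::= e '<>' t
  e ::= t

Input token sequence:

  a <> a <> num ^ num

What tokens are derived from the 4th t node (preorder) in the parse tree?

[e [e [e [t [f a]]] <> [t [f a]]] <> [t [f num] ^ [t [f num]]]]

num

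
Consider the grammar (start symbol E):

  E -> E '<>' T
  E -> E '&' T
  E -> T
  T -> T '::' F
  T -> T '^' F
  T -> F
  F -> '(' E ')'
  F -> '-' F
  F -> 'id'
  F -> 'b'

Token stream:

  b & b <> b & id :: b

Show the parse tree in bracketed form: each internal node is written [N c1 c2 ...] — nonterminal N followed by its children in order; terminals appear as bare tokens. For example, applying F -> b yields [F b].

E
E & T
E <> T & T
E & T <> T & T
T & T <> T & T
F & T <> T & T
b & T <> T & T
b & F <> T & T
b & b <> T & T
b & b <> F & T
b & b <> b & T
b & b <> b & T :: F
b & b <> b & F :: F
b & b <> b & id :: F
b & b <> b & id :: b

[E [E [E [E [T [F b]]] & [T [F b]]] <> [T [F b]]] & [T [T [F id]] :: [F b]]]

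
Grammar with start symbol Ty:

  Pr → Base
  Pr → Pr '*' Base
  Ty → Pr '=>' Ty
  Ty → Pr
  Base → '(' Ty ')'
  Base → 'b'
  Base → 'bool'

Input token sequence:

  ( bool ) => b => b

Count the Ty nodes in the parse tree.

4

[Ty [Pr [Base ( [Ty [Pr [Base bool]]] )]] => [Ty [Pr [Base b]] => [Ty [Pr [Base b]]]]]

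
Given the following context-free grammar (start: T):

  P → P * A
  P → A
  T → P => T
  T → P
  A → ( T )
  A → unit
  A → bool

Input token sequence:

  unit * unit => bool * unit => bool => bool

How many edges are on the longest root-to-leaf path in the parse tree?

[T [P [P [A unit]] * [A unit]] => [T [P [P [A bool]] * [A unit]] => [T [P [A bool]] => [T [P [A bool]]]]]]

6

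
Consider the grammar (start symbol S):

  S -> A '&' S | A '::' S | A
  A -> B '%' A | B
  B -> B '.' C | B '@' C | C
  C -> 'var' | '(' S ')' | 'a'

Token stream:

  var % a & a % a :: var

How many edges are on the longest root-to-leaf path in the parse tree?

[S [A [B [C var]] % [A [B [C a]]]] & [S [A [B [C a]] % [A [B [C a]]]] :: [S [A [B [C var]]]]]]

6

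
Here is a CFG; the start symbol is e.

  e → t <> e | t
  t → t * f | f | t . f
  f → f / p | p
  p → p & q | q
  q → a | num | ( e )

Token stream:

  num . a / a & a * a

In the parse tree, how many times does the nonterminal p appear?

[e [t [t [t [f [p [q num]]]] . [f [f [p [q a]]] / [p [p [q a]] & [q a]]]] * [f [p [q a]]]]]

5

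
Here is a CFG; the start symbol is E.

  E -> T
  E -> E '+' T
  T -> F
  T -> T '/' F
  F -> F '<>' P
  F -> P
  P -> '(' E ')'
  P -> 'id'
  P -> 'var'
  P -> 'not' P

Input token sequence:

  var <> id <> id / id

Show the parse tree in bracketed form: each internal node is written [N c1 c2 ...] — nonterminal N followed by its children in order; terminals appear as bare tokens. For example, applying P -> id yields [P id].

E
T
T / F
F / F
F <> P / F
F <> P <> P / F
P <> P <> P / F
var <> P <> P / F
var <> id <> P / F
var <> id <> id / F
var <> id <> id / P
var <> id <> id / id

[E [T [T [F [F [F [P var]] <> [P id]] <> [P id]]] / [F [P id]]]]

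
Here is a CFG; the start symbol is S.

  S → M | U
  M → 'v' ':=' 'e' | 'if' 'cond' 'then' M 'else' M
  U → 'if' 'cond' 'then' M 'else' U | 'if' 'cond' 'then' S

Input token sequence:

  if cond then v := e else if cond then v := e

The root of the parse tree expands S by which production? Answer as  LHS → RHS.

S → U

[S [U if cond then [M v := e] else [U if cond then [S [M v := e]]]]]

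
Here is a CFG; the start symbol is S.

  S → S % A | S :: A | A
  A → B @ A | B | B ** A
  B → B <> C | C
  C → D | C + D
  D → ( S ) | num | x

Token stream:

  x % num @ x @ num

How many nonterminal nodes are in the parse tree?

[S [S [A [B [C [D x]]]]] % [A [B [C [D num]]] @ [A [B [C [D x]]] @ [A [B [C [D num]]]]]]]

18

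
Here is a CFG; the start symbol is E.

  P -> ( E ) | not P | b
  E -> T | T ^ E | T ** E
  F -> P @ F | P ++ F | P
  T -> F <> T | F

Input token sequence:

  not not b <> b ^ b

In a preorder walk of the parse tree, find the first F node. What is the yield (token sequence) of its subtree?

not not b

[E [T [F [P not [P not [P b]]]] <> [T [F [P b]]]] ^ [E [T [F [P b]]]]]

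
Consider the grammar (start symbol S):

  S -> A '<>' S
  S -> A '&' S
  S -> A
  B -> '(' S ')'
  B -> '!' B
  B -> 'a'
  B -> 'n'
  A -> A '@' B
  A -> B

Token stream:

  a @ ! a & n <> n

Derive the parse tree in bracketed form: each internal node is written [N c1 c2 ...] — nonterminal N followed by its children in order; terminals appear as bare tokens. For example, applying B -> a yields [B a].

[S [A [A [B a]] @ [B ! [B a]]] & [S [A [B n]] <> [S [A [B n]]]]]

S
A & S
A @ B & S
B @ B & S
a @ B & S
a @ ! B & S
a @ ! a & S
a @ ! a & A <> S
a @ ! a & B <> S
a @ ! a & n <> S
a @ ! a & n <> A
a @ ! a & n <> B
a @ ! a & n <> n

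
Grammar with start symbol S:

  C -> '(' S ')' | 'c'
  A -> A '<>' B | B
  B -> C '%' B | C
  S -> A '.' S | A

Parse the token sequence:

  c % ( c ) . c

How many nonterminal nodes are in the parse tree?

[S [A [B [C c] % [B [C ( [S [A [B [C c]]]] )]]]] . [S [A [B [C c]]]]]

14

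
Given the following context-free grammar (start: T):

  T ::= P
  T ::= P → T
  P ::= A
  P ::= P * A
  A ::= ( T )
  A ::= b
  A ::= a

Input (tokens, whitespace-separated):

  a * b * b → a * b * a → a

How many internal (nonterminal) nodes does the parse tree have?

[T [P [P [P [A a]] * [A b]] * [A b]] → [T [P [P [P [A a]] * [A b]] * [A a]] → [T [P [A a]]]]]

17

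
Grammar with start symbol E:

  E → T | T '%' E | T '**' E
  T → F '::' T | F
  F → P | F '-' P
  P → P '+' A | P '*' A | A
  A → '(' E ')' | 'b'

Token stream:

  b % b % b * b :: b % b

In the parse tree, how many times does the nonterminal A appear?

[E [T [F [P [A b]]]] % [E [T [F [P [A b]]]] % [E [T [F [P [P [A b]] * [A b]]] :: [T [F [P [A b]]]]] % [E [T [F [P [A b]]]]]]]]

6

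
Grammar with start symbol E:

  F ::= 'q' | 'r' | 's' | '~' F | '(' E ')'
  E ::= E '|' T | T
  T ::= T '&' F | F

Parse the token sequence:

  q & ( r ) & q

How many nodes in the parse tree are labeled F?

[E [T [T [T [F q]] & [F ( [E [T [F r]]] )]] & [F q]]]

4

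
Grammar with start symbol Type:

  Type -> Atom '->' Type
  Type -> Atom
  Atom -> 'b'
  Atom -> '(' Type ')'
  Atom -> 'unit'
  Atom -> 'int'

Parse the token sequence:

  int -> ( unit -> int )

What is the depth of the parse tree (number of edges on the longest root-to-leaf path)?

[Type [Atom int] -> [Type [Atom ( [Type [Atom unit] -> [Type [Atom int]]] )]]]

6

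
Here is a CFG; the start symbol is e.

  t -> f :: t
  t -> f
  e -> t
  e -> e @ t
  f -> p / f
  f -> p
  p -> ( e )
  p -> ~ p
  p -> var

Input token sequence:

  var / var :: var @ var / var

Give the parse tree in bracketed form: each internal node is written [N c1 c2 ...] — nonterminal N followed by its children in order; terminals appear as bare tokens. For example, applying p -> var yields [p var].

e
e @ t
t @ t
f :: t @ t
p / f :: t @ t
var / f :: t @ t
var / p :: t @ t
var / var :: t @ t
var / var :: f @ t
var / var :: p @ t
var / var :: var @ t
var / var :: var @ f
var / var :: var @ p / f
var / var :: var @ var / f
var / var :: var @ var / p
var / var :: var @ var / var

[e [e [t [f [p var] / [f [p var]]] :: [t [f [p var]]]]] @ [t [f [p var] / [f [p var]]]]]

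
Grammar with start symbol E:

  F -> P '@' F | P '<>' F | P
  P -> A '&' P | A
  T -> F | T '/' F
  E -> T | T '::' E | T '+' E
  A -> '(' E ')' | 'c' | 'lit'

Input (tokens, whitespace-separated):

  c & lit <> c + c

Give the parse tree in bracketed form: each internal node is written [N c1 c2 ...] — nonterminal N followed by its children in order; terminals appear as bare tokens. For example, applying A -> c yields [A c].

E
T + E
F + E
P <> F + E
A & P <> F + E
c & P <> F + E
c & A <> F + E
c & lit <> F + E
c & lit <> P + E
c & lit <> A + E
c & lit <> c + E
c & lit <> c + T
c & lit <> c + F
c & lit <> c + P
c & lit <> c + A
c & lit <> c + c

[E [T [F [P [A c] & [P [A lit]]] <> [F [P [A c]]]]] + [E [T [F [P [A c]]]]]]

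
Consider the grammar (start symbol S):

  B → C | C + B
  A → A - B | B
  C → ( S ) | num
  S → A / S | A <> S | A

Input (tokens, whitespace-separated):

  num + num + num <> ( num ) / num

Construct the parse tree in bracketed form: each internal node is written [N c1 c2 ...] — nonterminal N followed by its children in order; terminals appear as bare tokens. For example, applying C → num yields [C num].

S
A <> S
B <> S
C + B <> S
num + B <> S
num + C + B <> S
num + num + B <> S
num + num + C <> S
num + num + num <> S
num + num + num <> A / S
num + num + num <> B / S
num + num + num <> C / S
num + num + num <> ( S ) / S
num + num + num <> ( A ) / S
num + num + num <> ( B ) / S
num + num + num <> ( C ) / S
num + num + num <> ( num ) / S
num + num + num <> ( num ) / A
num + num + num <> ( num ) / B
num + num + num <> ( num ) / C
num + num + num <> ( num ) / num

[S [A [B [C num] + [B [C num] + [B [C num]]]]] <> [S [A [B [C ( [S [A [B [C num]]]] )]]] / [S [A [B [C num]]]]]]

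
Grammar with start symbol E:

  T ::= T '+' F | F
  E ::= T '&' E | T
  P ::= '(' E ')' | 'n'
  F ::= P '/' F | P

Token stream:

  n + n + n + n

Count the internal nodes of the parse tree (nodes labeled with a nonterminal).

[E [T [T [T [T [F [P n]]] + [F [P n]]] + [F [P n]]] + [F [P n]]]]

13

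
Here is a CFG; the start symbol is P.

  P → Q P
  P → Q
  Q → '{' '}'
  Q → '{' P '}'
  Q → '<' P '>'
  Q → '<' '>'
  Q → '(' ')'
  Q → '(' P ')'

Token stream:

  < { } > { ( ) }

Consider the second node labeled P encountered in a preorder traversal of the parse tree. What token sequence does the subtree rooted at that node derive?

{ }

[P [Q < [P [Q { }]] >] [P [Q { [P [Q ( )]] }]]]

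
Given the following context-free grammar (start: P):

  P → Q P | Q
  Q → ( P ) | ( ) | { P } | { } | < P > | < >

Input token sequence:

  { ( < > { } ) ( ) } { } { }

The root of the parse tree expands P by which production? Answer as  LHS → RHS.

P → Q P

[P [Q { [P [Q ( [P [Q < >] [P [Q { }]]] )] [P [Q ( )]]] }] [P [Q { }] [P [Q { }]]]]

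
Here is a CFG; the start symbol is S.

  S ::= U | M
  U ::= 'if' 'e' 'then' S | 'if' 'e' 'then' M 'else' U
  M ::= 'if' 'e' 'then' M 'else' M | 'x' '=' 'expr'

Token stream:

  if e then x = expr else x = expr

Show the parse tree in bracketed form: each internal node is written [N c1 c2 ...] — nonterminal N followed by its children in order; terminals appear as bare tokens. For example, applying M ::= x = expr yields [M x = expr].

S
M
if e then M else M
if e then x = expr else M
if e then x = expr else x = expr

[S [M if e then [M x = expr] else [M x = expr]]]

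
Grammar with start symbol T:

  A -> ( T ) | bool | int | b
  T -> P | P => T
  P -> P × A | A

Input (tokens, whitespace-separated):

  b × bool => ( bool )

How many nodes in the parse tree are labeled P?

4

[T [P [P [A b]] × [A bool]] => [T [P [A ( [T [P [A bool]]] )]]]]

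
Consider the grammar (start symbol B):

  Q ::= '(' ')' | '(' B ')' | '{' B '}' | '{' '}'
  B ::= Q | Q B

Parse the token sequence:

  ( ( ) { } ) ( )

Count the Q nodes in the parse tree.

[B [Q ( [B [Q ( )] [B [Q { }]]] )] [B [Q ( )]]]

4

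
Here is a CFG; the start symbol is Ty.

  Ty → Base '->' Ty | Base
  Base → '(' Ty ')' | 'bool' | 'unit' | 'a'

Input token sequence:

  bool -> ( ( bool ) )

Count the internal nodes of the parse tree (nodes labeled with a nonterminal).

[Ty [Base bool] -> [Ty [Base ( [Ty [Base ( [Ty [Base bool]] )]] )]]]

8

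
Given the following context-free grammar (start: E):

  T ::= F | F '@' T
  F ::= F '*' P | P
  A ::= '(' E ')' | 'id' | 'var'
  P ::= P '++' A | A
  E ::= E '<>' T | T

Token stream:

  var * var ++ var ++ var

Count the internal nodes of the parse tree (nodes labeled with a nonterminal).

12

[E [T [F [F [P [A var]]] * [P [P [P [A var]] ++ [A var]] ++ [A var]]]]]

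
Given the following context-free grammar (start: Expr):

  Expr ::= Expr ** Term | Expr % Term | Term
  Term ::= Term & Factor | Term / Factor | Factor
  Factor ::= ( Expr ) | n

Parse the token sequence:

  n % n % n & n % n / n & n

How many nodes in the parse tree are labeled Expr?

[Expr [Expr [Expr [Expr [Term [Factor n]]] % [Term [Factor n]]] % [Term [Term [Factor n]] & [Factor n]]] % [Term [Term [Term [Factor n]] / [Factor n]] & [Factor n]]]

4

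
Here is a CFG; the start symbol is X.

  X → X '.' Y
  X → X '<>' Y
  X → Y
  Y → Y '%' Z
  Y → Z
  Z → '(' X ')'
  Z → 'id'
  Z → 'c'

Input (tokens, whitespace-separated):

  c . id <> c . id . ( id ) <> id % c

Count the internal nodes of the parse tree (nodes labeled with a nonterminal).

[X [X [X [X [X [X [Y [Z c]]] . [Y [Z id]]] <> [Y [Z c]]] . [Y [Z id]]] . [Y [Z ( [X [Y [Z id]]] )]]] <> [Y [Y [Z id]] % [Z c]]]

23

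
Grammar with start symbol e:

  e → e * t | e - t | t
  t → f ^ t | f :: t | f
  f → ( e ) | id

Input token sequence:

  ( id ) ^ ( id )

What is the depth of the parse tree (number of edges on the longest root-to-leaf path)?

[e [t [f ( [e [t [f id]]] )] ^ [t [f ( [e [t [f id]]] )]]]]

7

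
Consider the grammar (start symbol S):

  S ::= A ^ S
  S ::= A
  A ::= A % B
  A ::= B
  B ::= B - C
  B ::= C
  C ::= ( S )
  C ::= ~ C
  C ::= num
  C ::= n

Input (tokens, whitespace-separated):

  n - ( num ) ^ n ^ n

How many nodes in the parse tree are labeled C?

5

[S [A [B [B [C n]] - [C ( [S [A [B [C num]]]] )]]] ^ [S [A [B [C n]]] ^ [S [A [B [C n]]]]]]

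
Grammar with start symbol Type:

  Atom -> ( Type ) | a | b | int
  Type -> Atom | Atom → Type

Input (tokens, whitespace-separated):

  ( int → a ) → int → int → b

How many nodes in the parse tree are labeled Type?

[Type [Atom ( [Type [Atom int] → [Type [Atom a]]] )] → [Type [Atom int] → [Type [Atom int] → [Type [Atom b]]]]]

6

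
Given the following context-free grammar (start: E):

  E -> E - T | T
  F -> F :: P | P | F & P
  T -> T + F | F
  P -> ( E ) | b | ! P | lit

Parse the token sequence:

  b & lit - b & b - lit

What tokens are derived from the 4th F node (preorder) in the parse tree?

b

[E [E [E [T [F [F [P b]] & [P lit]]]] - [T [F [F [P b]] & [P b]]]] - [T [F [P lit]]]]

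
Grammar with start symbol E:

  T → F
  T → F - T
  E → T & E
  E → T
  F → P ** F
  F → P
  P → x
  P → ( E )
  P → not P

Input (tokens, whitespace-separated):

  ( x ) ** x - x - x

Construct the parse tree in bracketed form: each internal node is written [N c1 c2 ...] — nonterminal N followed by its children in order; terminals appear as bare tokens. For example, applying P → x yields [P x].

E
T
F - T
P ** F - T
( E ) ** F - T
( T ) ** F - T
( F ) ** F - T
( P ) ** F - T
( x ) ** F - T
( x ) ** P - T
( x ) ** x - T
( x ) ** x - F - T
( x ) ** x - P - T
( x ) ** x - x - T
( x ) ** x - x - F
( x ) ** x - x - P
( x ) ** x - x - x

[E [T [F [P ( [E [T [F [P x]]]] )] ** [F [P x]]] - [T [F [P x]] - [T [F [P x]]]]]]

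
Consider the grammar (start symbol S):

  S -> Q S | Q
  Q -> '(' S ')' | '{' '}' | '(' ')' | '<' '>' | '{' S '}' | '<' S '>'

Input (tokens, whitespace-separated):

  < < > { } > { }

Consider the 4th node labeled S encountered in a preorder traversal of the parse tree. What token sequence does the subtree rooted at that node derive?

[S [Q < [S [Q < >] [S [Q { }]]] >] [S [Q { }]]]

{ }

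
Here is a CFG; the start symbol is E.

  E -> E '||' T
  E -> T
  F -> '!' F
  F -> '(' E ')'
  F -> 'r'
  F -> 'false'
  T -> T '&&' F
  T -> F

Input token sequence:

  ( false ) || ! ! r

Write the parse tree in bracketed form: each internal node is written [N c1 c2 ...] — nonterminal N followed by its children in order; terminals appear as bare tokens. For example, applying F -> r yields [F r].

[E [E [T [F ( [E [T [F false]]] )]]] || [T [F ! [F ! [F r]]]]]

E
E || T
T || T
F || T
( E ) || T
( T ) || T
( F ) || T
( false ) || T
( false ) || F
( false ) || ! F
( false ) || ! ! F
( false ) || ! ! r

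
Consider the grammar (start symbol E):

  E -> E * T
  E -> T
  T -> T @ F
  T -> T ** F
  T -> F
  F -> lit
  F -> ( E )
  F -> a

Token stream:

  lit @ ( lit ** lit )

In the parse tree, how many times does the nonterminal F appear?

4

[E [T [T [F lit]] @ [F ( [E [T [T [F lit]] ** [F lit]]] )]]]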